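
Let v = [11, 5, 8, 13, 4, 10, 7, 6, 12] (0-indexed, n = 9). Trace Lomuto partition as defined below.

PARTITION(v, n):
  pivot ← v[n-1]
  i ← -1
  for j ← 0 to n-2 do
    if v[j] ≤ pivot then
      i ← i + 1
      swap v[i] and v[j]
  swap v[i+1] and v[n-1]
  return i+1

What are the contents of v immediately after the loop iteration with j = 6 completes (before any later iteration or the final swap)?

[11, 5, 8, 4, 10, 7, 13, 6, 12]

pivot = v[8] = 12; i = -1
j=0: v[0]=11 ≤ 12 → i=0, swap v[0],v[0] (no change) → [11, 5, 8, 13, 4, 10, 7, 6, 12]
j=1: v[1]=5 ≤ 12 → i=1, swap v[1],v[1] (no change) → [11, 5, 8, 13, 4, 10, 7, 6, 12]
j=2: v[2]=8 ≤ 12 → i=2, swap v[2],v[2] (no change) → [11, 5, 8, 13, 4, 10, 7, 6, 12]
j=3: v[3]=13 > 12 → no swap
j=4: v[4]=4 ≤ 12 → i=3, swap v[3],v[4] → [11, 5, 8, 4, 13, 10, 7, 6, 12]
j=5: v[5]=10 ≤ 12 → i=4, swap v[4],v[5] → [11, 5, 8, 4, 10, 13, 7, 6, 12]
j=6: v[6]=7 ≤ 12 → i=5, swap v[5],v[6] → [11, 5, 8, 4, 10, 7, 13, 6, 12]
(after j=6) v = [11, 5, 8, 4, 10, 7, 13, 6, 12]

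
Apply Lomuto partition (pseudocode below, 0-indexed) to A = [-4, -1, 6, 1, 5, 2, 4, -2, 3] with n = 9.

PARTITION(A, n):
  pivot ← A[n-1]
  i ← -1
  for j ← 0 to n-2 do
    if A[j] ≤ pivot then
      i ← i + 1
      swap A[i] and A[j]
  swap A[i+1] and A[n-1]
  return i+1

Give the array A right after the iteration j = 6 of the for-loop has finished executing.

pivot=3, i=-1
j=0: -4≤3, i=0, swap(0,0) ⇒ [-4, -1, 6, 1, 5, 2, 4, -2, 3]
j=1: -1≤3, i=1, swap(1,1) ⇒ [-4, -1, 6, 1, 5, 2, 4, -2, 3]
j=2: 6>3, skip
j=3: 1≤3, i=2, swap(2,3) ⇒ [-4, -1, 1, 6, 5, 2, 4, -2, 3]
j=4: 5>3, skip
j=5: 2≤3, i=3, swap(3,5) ⇒ [-4, -1, 1, 2, 5, 6, 4, -2, 3]
j=6: 4>3, skip
(after j=6) A = [-4, -1, 1, 2, 5, 6, 4, -2, 3]

[-4, -1, 1, 2, 5, 6, 4, -2, 3]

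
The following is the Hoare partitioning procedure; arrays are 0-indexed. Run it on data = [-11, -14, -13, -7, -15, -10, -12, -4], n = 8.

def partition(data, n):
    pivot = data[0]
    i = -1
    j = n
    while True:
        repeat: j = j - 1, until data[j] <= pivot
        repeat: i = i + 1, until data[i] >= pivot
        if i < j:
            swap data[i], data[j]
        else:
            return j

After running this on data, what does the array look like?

pivot=-11
j stops at 6 (-12), i stops at 0 (-11); swap ⇒ [-12, -14, -13, -7, -15, -10, -11, -4]
j stops at 4 (-15), i stops at 3 (-7); swap ⇒ [-12, -14, -13, -15, -7, -10, -11, -4]
j stops at 3, i stops at 4; i≥j ⇒ return 3. data=[-12, -14, -13, -15, -7, -10, -11, -4]

[-12, -14, -13, -15, -7, -10, -11, -4]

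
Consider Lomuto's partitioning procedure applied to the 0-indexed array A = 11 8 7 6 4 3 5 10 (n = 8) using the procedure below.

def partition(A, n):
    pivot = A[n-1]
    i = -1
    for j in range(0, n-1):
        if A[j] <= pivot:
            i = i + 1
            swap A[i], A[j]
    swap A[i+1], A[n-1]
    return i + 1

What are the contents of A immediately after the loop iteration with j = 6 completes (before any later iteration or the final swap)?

pivot = A[7] = 10; i = -1
j=0: A[0]=11 > 10 → no swap
j=1: A[1]=8 ≤ 10 → i=0, swap A[0],A[1] → 8 11 7 6 4 3 5 10
j=2: A[2]=7 ≤ 10 → i=1, swap A[1],A[2] → 8 7 11 6 4 3 5 10
j=3: A[3]=6 ≤ 10 → i=2, swap A[2],A[3] → 8 7 6 11 4 3 5 10
j=4: A[4]=4 ≤ 10 → i=3, swap A[3],A[4] → 8 7 6 4 11 3 5 10
j=5: A[5]=3 ≤ 10 → i=4, swap A[4],A[5] → 8 7 6 4 3 11 5 10
j=6: A[6]=5 ≤ 10 → i=5, swap A[5],A[6] → 8 7 6 4 3 5 11 10
(after j=6) A = 8 7 6 4 3 5 11 10

8 7 6 4 3 5 11 10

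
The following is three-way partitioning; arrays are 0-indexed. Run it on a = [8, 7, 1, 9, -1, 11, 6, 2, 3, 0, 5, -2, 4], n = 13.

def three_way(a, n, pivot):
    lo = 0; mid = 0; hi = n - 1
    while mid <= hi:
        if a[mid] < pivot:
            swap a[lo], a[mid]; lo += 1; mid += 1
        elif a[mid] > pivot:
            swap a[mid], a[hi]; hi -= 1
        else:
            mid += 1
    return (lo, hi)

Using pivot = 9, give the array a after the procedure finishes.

[8, 7, 1, -1, 4, 6, 2, 3, 0, 5, -2, 9, 11]

lo=0 mid=0 hi=12
8<9: swap(0,0), lo=1 mid=1 ⇒ [8, 7, 1, 9, -1, 11, 6, 2, 3, 0, 5, -2, 4]
7<9: swap(1,1), lo=2 mid=2 ⇒ [8, 7, 1, 9, -1, 11, 6, 2, 3, 0, 5, -2, 4]
1<9: swap(2,2), lo=3 mid=3 ⇒ [8, 7, 1, 9, -1, 11, 6, 2, 3, 0, 5, -2, 4]
9=9: mid=4
-1<9: swap(3,4), lo=4 mid=5 ⇒ [8, 7, 1, -1, 9, 11, 6, 2, 3, 0, 5, -2, 4]
11>9: swap(5,12), hi=11 ⇒ [8, 7, 1, -1, 9, 4, 6, 2, 3, 0, 5, -2, 11]
4<9: swap(4,5), lo=5 mid=6 ⇒ [8, 7, 1, -1, 4, 9, 6, 2, 3, 0, 5, -2, 11]
6<9: swap(5,6), lo=6 mid=7 ⇒ [8, 7, 1, -1, 4, 6, 9, 2, 3, 0, 5, -2, 11]
2<9: swap(6,7), lo=7 mid=8 ⇒ [8, 7, 1, -1, 4, 6, 2, 9, 3, 0, 5, -2, 11]
3<9: swap(7,8), lo=8 mid=9 ⇒ [8, 7, 1, -1, 4, 6, 2, 3, 9, 0, 5, -2, 11]
0<9: swap(8,9), lo=9 mid=10 ⇒ [8, 7, 1, -1, 4, 6, 2, 3, 0, 9, 5, -2, 11]
5<9: swap(9,10), lo=10 mid=11 ⇒ [8, 7, 1, -1, 4, 6, 2, 3, 0, 5, 9, -2, 11]
-2<9: swap(10,11), lo=11 mid=12 ⇒ [8, 7, 1, -1, 4, 6, 2, 3, 0, 5, -2, 9, 11]
done. lo=11 hi=11; a=[8, 7, 1, -1, 4, 6, 2, 3, 0, 5, -2, 9, 11]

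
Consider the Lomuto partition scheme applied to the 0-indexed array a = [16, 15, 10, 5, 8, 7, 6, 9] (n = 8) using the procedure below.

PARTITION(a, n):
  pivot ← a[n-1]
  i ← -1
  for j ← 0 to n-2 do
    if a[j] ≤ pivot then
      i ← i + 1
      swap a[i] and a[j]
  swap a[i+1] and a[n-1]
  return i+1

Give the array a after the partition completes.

[5, 8, 7, 6, 9, 10, 16, 15]

pivot = a[7] = 9; i = -1
j=0: a[0]=16 > 9 → no swap
j=1: a[1]=15 > 9 → no swap
j=2: a[2]=10 > 9 → no swap
j=3: a[3]=5 ≤ 9 → i=0, swap a[0],a[3] → [5, 15, 10, 16, 8, 7, 6, 9]
j=4: a[4]=8 ≤ 9 → i=1, swap a[1],a[4] → [5, 8, 10, 16, 15, 7, 6, 9]
j=5: a[5]=7 ≤ 9 → i=2, swap a[2],a[5] → [5, 8, 7, 16, 15, 10, 6, 9]
j=6: a[6]=6 ≤ 9 → i=3, swap a[3],a[6] → [5, 8, 7, 6, 15, 10, 16, 9]
final swap a[4],a[7] → [5, 8, 7, 6, 9, 10, 16, 15]; return 4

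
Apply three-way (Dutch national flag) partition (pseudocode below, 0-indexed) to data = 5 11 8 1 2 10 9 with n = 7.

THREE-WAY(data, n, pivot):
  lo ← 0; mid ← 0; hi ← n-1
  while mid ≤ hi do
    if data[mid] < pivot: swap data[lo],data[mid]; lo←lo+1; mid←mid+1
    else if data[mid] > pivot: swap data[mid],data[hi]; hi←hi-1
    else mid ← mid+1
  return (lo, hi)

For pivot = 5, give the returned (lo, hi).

lo=0 mid=0 hi=6
5=5: mid=1
11>5: swap(1,6), hi=5 ⇒ 5 9 8 1 2 10 11
9>5: swap(1,5), hi=4 ⇒ 5 10 8 1 2 9 11
10>5: swap(1,4), hi=3 ⇒ 5 2 8 1 10 9 11
2<5: swap(0,1), lo=1 mid=2 ⇒ 2 5 8 1 10 9 11
8>5: swap(2,3), hi=2 ⇒ 2 5 1 8 10 9 11
1<5: swap(1,2), lo=2 mid=3 ⇒ 2 1 5 8 10 9 11
done. lo=2 hi=2; data=2 1 5 8 10 9 11

(2, 2)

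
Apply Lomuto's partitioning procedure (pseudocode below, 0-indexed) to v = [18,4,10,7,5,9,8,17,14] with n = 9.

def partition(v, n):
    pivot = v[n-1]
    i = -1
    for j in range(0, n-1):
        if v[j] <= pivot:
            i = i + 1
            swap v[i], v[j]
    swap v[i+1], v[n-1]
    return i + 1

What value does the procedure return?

pivot = v[8] = 14; i = -1
j=0: v[0]=18 > 14 → no swap
j=1: v[1]=4 ≤ 14 → i=0, swap v[0],v[1] → [4,18,10,7,5,9,8,17,14]
j=2: v[2]=10 ≤ 14 → i=1, swap v[1],v[2] → [4,10,18,7,5,9,8,17,14]
j=3: v[3]=7 ≤ 14 → i=2, swap v[2],v[3] → [4,10,7,18,5,9,8,17,14]
j=4: v[4]=5 ≤ 14 → i=3, swap v[3],v[4] → [4,10,7,5,18,9,8,17,14]
j=5: v[5]=9 ≤ 14 → i=4, swap v[4],v[5] → [4,10,7,5,9,18,8,17,14]
j=6: v[6]=8 ≤ 14 → i=5, swap v[5],v[6] → [4,10,7,5,9,8,18,17,14]
j=7: v[7]=17 > 14 → no swap
final swap v[6],v[8] → [4,10,7,5,9,8,14,17,18]; return 6

6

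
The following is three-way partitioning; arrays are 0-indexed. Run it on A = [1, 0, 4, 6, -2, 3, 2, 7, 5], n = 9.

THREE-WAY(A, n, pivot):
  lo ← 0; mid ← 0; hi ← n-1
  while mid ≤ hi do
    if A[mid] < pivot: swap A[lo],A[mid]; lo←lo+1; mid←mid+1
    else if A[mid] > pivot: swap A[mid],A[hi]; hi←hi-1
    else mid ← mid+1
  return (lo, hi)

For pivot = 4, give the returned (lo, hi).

pivot = 4; lo=0, mid=0, hi=8
A[mid]=1<4: swap A[0],A[0]; lo=1,mid=1 → [1, 0, 4, 6, -2, 3, 2, 7, 5]
A[mid]=0<4: swap A[1],A[1]; lo=2,mid=2 → [1, 0, 4, 6, -2, 3, 2, 7, 5]
A[mid]=4=4: mid=3
A[mid]=6>4: swap A[3],A[8]; hi=7 → [1, 0, 4, 5, -2, 3, 2, 7, 6]
A[mid]=5>4: swap A[3],A[7]; hi=6 → [1, 0, 4, 7, -2, 3, 2, 5, 6]
A[mid]=7>4: swap A[3],A[6]; hi=5 → [1, 0, 4, 2, -2, 3, 7, 5, 6]
A[mid]=2<4: swap A[2],A[3]; lo=3,mid=4 → [1, 0, 2, 4, -2, 3, 7, 5, 6]
A[mid]=-2<4: swap A[3],A[4]; lo=4,mid=5 → [1, 0, 2, -2, 4, 3, 7, 5, 6]
A[mid]=3<4: swap A[4],A[5]; lo=5,mid=6 → [1, 0, 2, -2, 3, 4, 7, 5, 6]
end: lo=5, hi=5; A = [1, 0, 2, -2, 3, 4, 7, 5, 6]

(5, 5)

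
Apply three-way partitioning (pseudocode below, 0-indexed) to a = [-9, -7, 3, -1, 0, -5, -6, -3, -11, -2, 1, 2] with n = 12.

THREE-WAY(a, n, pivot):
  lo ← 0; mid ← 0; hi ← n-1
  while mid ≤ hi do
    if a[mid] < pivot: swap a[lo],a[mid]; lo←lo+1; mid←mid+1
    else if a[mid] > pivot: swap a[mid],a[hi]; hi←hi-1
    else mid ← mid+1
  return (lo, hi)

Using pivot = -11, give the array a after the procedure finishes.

[-11, 3, -1, 0, -5, -6, -3, -7, -2, 1, 2, -9]

lo=0 mid=0 hi=11
-9>-11: swap(0,11), hi=10 ⇒ [2, -7, 3, -1, 0, -5, -6, -3, -11, -2, 1, -9]
2>-11: swap(0,10), hi=9 ⇒ [1, -7, 3, -1, 0, -5, -6, -3, -11, -2, 2, -9]
1>-11: swap(0,9), hi=8 ⇒ [-2, -7, 3, -1, 0, -5, -6, -3, -11, 1, 2, -9]
-2>-11: swap(0,8), hi=7 ⇒ [-11, -7, 3, -1, 0, -5, -6, -3, -2, 1, 2, -9]
-11=-11: mid=1
-7>-11: swap(1,7), hi=6 ⇒ [-11, -3, 3, -1, 0, -5, -6, -7, -2, 1, 2, -9]
-3>-11: swap(1,6), hi=5 ⇒ [-11, -6, 3, -1, 0, -5, -3, -7, -2, 1, 2, -9]
-6>-11: swap(1,5), hi=4 ⇒ [-11, -5, 3, -1, 0, -6, -3, -7, -2, 1, 2, -9]
-5>-11: swap(1,4), hi=3 ⇒ [-11, 0, 3, -1, -5, -6, -3, -7, -2, 1, 2, -9]
0>-11: swap(1,3), hi=2 ⇒ [-11, -1, 3, 0, -5, -6, -3, -7, -2, 1, 2, -9]
-1>-11: swap(1,2), hi=1 ⇒ [-11, 3, -1, 0, -5, -6, -3, -7, -2, 1, 2, -9]
3>-11: swap(1,1), hi=0 ⇒ [-11, 3, -1, 0, -5, -6, -3, -7, -2, 1, 2, -9]
done. lo=0 hi=0; a=[-11, 3, -1, 0, -5, -6, -3, -7, -2, 1, 2, -9]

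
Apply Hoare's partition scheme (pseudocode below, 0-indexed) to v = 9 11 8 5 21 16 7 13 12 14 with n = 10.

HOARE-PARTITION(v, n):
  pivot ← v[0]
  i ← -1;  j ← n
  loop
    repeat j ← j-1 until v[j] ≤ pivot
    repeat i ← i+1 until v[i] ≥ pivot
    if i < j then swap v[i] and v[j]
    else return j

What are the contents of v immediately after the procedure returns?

pivot = v[0] = 9; i = -1, j = 10
j→6 (v[6]=7≤9), i→0 (v[0]=9≥9); i<j, swap → 7 11 8 5 21 16 9 13 12 14
j→3 (v[3]=5≤9), i→1 (v[1]=11≥9); i<j, swap → 7 5 8 11 21 16 9 13 12 14
j→2, i→3; i≥j, return j=2. v = 7 5 8 11 21 16 9 13 12 14

7 5 8 11 21 16 9 13 12 14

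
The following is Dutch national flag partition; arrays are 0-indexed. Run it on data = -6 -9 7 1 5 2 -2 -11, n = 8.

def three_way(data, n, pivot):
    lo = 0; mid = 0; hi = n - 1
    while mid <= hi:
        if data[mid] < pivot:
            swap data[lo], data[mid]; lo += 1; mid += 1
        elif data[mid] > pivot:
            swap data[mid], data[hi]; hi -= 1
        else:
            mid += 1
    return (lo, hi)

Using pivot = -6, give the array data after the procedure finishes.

lo=0 mid=0 hi=7
-6=-6: mid=1
-9<-6: swap(0,1), lo=1 mid=2 ⇒ -9 -6 7 1 5 2 -2 -11
7>-6: swap(2,7), hi=6 ⇒ -9 -6 -11 1 5 2 -2 7
-11<-6: swap(1,2), lo=2 mid=3 ⇒ -9 -11 -6 1 5 2 -2 7
1>-6: swap(3,6), hi=5 ⇒ -9 -11 -6 -2 5 2 1 7
-2>-6: swap(3,5), hi=4 ⇒ -9 -11 -6 2 5 -2 1 7
2>-6: swap(3,4), hi=3 ⇒ -9 -11 -6 5 2 -2 1 7
5>-6: swap(3,3), hi=2 ⇒ -9 -11 -6 5 2 -2 1 7
done. lo=2 hi=2; data=-9 -11 -6 5 2 -2 1 7

-9 -11 -6 5 2 -2 1 7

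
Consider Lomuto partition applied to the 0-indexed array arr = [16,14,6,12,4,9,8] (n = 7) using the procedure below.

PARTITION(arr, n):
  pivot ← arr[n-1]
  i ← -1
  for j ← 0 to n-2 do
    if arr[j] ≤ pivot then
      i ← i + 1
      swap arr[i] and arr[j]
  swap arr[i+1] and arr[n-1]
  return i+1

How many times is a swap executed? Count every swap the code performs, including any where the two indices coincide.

pivot = arr[6] = 8; i = -1
j=0: arr[0]=16 > 8 → no swap
j=1: arr[1]=14 > 8 → no swap
j=2: arr[2]=6 ≤ 8 → i=0, swap arr[0],arr[2] → [6,14,16,12,4,9,8]
j=3: arr[3]=12 > 8 → no swap
j=4: arr[4]=4 ≤ 8 → i=1, swap arr[1],arr[4] → [6,4,16,12,14,9,8]
j=5: arr[5]=9 > 8 → no swap
final swap arr[2],arr[6] → [6,4,8,12,14,9,16]; return 2

3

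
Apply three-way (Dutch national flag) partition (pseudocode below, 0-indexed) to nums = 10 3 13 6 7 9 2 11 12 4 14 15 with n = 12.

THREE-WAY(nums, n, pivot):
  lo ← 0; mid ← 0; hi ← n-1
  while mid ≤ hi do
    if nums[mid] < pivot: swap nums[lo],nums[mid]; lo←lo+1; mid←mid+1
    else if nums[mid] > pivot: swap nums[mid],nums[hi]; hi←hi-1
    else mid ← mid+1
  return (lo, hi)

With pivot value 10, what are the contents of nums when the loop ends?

3 4 6 7 9 2 10 12 11 14 15 13

lo=0 mid=0 hi=11
10=10: mid=1
3<10: swap(0,1), lo=1 mid=2 ⇒ 3 10 13 6 7 9 2 11 12 4 14 15
13>10: swap(2,11), hi=10 ⇒ 3 10 15 6 7 9 2 11 12 4 14 13
15>10: swap(2,10), hi=9 ⇒ 3 10 14 6 7 9 2 11 12 4 15 13
14>10: swap(2,9), hi=8 ⇒ 3 10 4 6 7 9 2 11 12 14 15 13
4<10: swap(1,2), lo=2 mid=3 ⇒ 3 4 10 6 7 9 2 11 12 14 15 13
6<10: swap(2,3), lo=3 mid=4 ⇒ 3 4 6 10 7 9 2 11 12 14 15 13
7<10: swap(3,4), lo=4 mid=5 ⇒ 3 4 6 7 10 9 2 11 12 14 15 13
9<10: swap(4,5), lo=5 mid=6 ⇒ 3 4 6 7 9 10 2 11 12 14 15 13
2<10: swap(5,6), lo=6 mid=7 ⇒ 3 4 6 7 9 2 10 11 12 14 15 13
11>10: swap(7,8), hi=7 ⇒ 3 4 6 7 9 2 10 12 11 14 15 13
12>10: swap(7,7), hi=6 ⇒ 3 4 6 7 9 2 10 12 11 14 15 13
done. lo=6 hi=6; nums=3 4 6 7 9 2 10 12 11 14 15 13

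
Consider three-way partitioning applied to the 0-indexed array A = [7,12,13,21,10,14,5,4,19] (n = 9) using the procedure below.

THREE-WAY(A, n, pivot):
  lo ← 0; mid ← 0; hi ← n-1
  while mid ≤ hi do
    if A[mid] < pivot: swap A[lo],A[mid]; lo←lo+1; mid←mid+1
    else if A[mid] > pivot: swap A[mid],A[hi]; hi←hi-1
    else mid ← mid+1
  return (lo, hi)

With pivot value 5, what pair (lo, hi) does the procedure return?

lo=0 mid=0 hi=8
7>5: swap(0,8), hi=7 ⇒ [19,12,13,21,10,14,5,4,7]
19>5: swap(0,7), hi=6 ⇒ [4,12,13,21,10,14,5,19,7]
4<5: swap(0,0), lo=1 mid=1 ⇒ [4,12,13,21,10,14,5,19,7]
12>5: swap(1,6), hi=5 ⇒ [4,5,13,21,10,14,12,19,7]
5=5: mid=2
13>5: swap(2,5), hi=4 ⇒ [4,5,14,21,10,13,12,19,7]
14>5: swap(2,4), hi=3 ⇒ [4,5,10,21,14,13,12,19,7]
10>5: swap(2,3), hi=2 ⇒ [4,5,21,10,14,13,12,19,7]
21>5: swap(2,2), hi=1 ⇒ [4,5,21,10,14,13,12,19,7]
done. lo=1 hi=1; A=[4,5,21,10,14,13,12,19,7]

(1, 1)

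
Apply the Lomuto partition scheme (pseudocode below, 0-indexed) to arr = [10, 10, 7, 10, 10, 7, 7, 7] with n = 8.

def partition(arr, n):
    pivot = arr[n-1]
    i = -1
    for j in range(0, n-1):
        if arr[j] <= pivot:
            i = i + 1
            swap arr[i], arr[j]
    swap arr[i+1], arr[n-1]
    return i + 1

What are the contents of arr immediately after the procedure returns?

[7, 7, 7, 7, 10, 10, 10, 10]

pivot = arr[7] = 7; i = -1
j=0: arr[0]=10 > 7 → no swap
j=1: arr[1]=10 > 7 → no swap
j=2: arr[2]=7 ≤ 7 → i=0, swap arr[0],arr[2] → [7, 10, 10, 10, 10, 7, 7, 7]
j=3: arr[3]=10 > 7 → no swap
j=4: arr[4]=10 > 7 → no swap
j=5: arr[5]=7 ≤ 7 → i=1, swap arr[1],arr[5] → [7, 7, 10, 10, 10, 10, 7, 7]
j=6: arr[6]=7 ≤ 7 → i=2, swap arr[2],arr[6] → [7, 7, 7, 10, 10, 10, 10, 7]
final swap arr[3],arr[7] → [7, 7, 7, 7, 10, 10, 10, 10]; return 3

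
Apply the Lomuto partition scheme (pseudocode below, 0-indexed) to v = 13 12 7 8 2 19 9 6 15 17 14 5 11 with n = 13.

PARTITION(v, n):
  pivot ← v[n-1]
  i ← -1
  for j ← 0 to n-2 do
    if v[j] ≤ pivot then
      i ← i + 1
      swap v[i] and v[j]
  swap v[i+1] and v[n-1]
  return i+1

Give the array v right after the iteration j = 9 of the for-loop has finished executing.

pivot = v[12] = 11; i = -1
j=0: v[0]=13 > 11 → no swap
j=1: v[1]=12 > 11 → no swap
j=2: v[2]=7 ≤ 11 → i=0, swap v[0],v[2] → 7 12 13 8 2 19 9 6 15 17 14 5 11
j=3: v[3]=8 ≤ 11 → i=1, swap v[1],v[3] → 7 8 13 12 2 19 9 6 15 17 14 5 11
j=4: v[4]=2 ≤ 11 → i=2, swap v[2],v[4] → 7 8 2 12 13 19 9 6 15 17 14 5 11
j=5: v[5]=19 > 11 → no swap
j=6: v[6]=9 ≤ 11 → i=3, swap v[3],v[6] → 7 8 2 9 13 19 12 6 15 17 14 5 11
j=7: v[7]=6 ≤ 11 → i=4, swap v[4],v[7] → 7 8 2 9 6 19 12 13 15 17 14 5 11
j=8: v[8]=15 > 11 → no swap
j=9: v[9]=17 > 11 → no swap
(after j=9) v = 7 8 2 9 6 19 12 13 15 17 14 5 11

7 8 2 9 6 19 12 13 15 17 14 5 11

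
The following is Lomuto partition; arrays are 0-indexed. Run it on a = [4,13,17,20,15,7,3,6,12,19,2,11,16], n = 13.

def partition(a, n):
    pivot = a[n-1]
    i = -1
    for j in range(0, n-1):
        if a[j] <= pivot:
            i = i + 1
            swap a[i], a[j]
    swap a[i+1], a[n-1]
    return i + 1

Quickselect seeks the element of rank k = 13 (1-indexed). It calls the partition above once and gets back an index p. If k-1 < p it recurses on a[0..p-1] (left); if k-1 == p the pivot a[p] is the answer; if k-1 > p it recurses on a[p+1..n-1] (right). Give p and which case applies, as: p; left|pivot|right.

9; right

pivot = a[12] = 16; i = -1
j=0: a[0]=4 ≤ 16 → i=0, swap a[0],a[0] (no change) → [4,13,17,20,15,7,3,6,12,19,2,11,16]
j=1: a[1]=13 ≤ 16 → i=1, swap a[1],a[1] (no change) → [4,13,17,20,15,7,3,6,12,19,2,11,16]
j=2: a[2]=17 > 16 → no swap
j=3: a[3]=20 > 16 → no swap
j=4: a[4]=15 ≤ 16 → i=2, swap a[2],a[4] → [4,13,15,20,17,7,3,6,12,19,2,11,16]
j=5: a[5]=7 ≤ 16 → i=3, swap a[3],a[5] → [4,13,15,7,17,20,3,6,12,19,2,11,16]
j=6: a[6]=3 ≤ 16 → i=4, swap a[4],a[6] → [4,13,15,7,3,20,17,6,12,19,2,11,16]
j=7: a[7]=6 ≤ 16 → i=5, swap a[5],a[7] → [4,13,15,7,3,6,17,20,12,19,2,11,16]
j=8: a[8]=12 ≤ 16 → i=6, swap a[6],a[8] → [4,13,15,7,3,6,12,20,17,19,2,11,16]
j=9: a[9]=19 > 16 → no swap
j=10: a[10]=2 ≤ 16 → i=7, swap a[7],a[10] → [4,13,15,7,3,6,12,2,17,19,20,11,16]
j=11: a[11]=11 ≤ 16 → i=8, swap a[8],a[11] → [4,13,15,7,3,6,12,2,11,19,20,17,16]
final swap a[9],a[12] → [4,13,15,7,3,6,12,2,11,16,20,17,19]; return 9
p = 9; k-1 = 12 > 9 ⇒ right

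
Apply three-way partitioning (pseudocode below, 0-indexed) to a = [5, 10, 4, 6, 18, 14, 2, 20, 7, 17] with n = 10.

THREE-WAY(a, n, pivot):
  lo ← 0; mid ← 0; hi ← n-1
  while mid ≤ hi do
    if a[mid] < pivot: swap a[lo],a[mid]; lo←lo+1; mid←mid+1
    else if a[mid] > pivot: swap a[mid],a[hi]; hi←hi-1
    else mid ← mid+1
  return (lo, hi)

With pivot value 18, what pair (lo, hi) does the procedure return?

lo=0 mid=0 hi=9
5<18: swap(0,0), lo=1 mid=1 ⇒ [5, 10, 4, 6, 18, 14, 2, 20, 7, 17]
10<18: swap(1,1), lo=2 mid=2 ⇒ [5, 10, 4, 6, 18, 14, 2, 20, 7, 17]
4<18: swap(2,2), lo=3 mid=3 ⇒ [5, 10, 4, 6, 18, 14, 2, 20, 7, 17]
6<18: swap(3,3), lo=4 mid=4 ⇒ [5, 10, 4, 6, 18, 14, 2, 20, 7, 17]
18=18: mid=5
14<18: swap(4,5), lo=5 mid=6 ⇒ [5, 10, 4, 6, 14, 18, 2, 20, 7, 17]
2<18: swap(5,6), lo=6 mid=7 ⇒ [5, 10, 4, 6, 14, 2, 18, 20, 7, 17]
20>18: swap(7,9), hi=8 ⇒ [5, 10, 4, 6, 14, 2, 18, 17, 7, 20]
17<18: swap(6,7), lo=7 mid=8 ⇒ [5, 10, 4, 6, 14, 2, 17, 18, 7, 20]
7<18: swap(7,8), lo=8 mid=9 ⇒ [5, 10, 4, 6, 14, 2, 17, 7, 18, 20]
done. lo=8 hi=8; a=[5, 10, 4, 6, 14, 2, 17, 7, 18, 20]

(8, 8)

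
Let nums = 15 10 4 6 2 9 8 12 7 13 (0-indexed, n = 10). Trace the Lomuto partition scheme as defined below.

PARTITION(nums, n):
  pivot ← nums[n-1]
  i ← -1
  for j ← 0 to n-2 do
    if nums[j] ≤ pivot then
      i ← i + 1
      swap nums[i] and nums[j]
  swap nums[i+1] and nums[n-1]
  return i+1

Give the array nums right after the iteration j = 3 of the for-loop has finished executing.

pivot=13, i=-1
j=0: 15>13, skip
j=1: 10≤13, i=0, swap(0,1) ⇒ 10 15 4 6 2 9 8 12 7 13
j=2: 4≤13, i=1, swap(1,2) ⇒ 10 4 15 6 2 9 8 12 7 13
j=3: 6≤13, i=2, swap(2,3) ⇒ 10 4 6 15 2 9 8 12 7 13
(after j=3) nums = 10 4 6 15 2 9 8 12 7 13

10 4 6 15 2 9 8 12 7 13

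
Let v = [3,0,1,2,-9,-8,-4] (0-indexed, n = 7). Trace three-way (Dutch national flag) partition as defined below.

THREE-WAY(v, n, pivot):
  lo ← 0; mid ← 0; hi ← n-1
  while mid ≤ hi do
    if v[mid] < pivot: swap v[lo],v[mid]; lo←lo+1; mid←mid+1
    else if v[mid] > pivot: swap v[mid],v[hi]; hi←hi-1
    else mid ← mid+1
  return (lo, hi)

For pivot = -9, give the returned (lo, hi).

(0, 0)

lo=0 mid=0 hi=6
3>-9: swap(0,6), hi=5 ⇒ [-4,0,1,2,-9,-8,3]
-4>-9: swap(0,5), hi=4 ⇒ [-8,0,1,2,-9,-4,3]
-8>-9: swap(0,4), hi=3 ⇒ [-9,0,1,2,-8,-4,3]
-9=-9: mid=1
0>-9: swap(1,3), hi=2 ⇒ [-9,2,1,0,-8,-4,3]
2>-9: swap(1,2), hi=1 ⇒ [-9,1,2,0,-8,-4,3]
1>-9: swap(1,1), hi=0 ⇒ [-9,1,2,0,-8,-4,3]
done. lo=0 hi=0; v=[-9,1,2,0,-8,-4,3]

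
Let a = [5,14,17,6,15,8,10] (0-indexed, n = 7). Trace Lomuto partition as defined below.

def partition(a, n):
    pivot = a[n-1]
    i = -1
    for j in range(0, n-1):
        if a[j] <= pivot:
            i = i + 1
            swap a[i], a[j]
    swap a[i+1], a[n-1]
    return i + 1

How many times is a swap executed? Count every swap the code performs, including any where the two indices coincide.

pivot = a[6] = 10; i = -1
j=0: a[0]=5 ≤ 10 → i=0, swap a[0],a[0] (no change) → [5,14,17,6,15,8,10]
j=1: a[1]=14 > 10 → no swap
j=2: a[2]=17 > 10 → no swap
j=3: a[3]=6 ≤ 10 → i=1, swap a[1],a[3] → [5,6,17,14,15,8,10]
j=4: a[4]=15 > 10 → no swap
j=5: a[5]=8 ≤ 10 → i=2, swap a[2],a[5] → [5,6,8,14,15,17,10]
final swap a[3],a[6] → [5,6,8,10,15,17,14]; return 3

4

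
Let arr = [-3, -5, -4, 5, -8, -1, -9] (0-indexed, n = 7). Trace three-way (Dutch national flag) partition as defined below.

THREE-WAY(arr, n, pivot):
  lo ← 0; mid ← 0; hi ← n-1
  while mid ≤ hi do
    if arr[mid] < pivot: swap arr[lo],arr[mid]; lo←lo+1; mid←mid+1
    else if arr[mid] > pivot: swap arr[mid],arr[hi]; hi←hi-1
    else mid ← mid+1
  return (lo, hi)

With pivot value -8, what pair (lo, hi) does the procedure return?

(1, 1)

lo=0 mid=0 hi=6
-3>-8: swap(0,6), hi=5 ⇒ [-9, -5, -4, 5, -8, -1, -3]
-9<-8: swap(0,0), lo=1 mid=1 ⇒ [-9, -5, -4, 5, -8, -1, -3]
-5>-8: swap(1,5), hi=4 ⇒ [-9, -1, -4, 5, -8, -5, -3]
-1>-8: swap(1,4), hi=3 ⇒ [-9, -8, -4, 5, -1, -5, -3]
-8=-8: mid=2
-4>-8: swap(2,3), hi=2 ⇒ [-9, -8, 5, -4, -1, -5, -3]
5>-8: swap(2,2), hi=1 ⇒ [-9, -8, 5, -4, -1, -5, -3]
done. lo=1 hi=1; arr=[-9, -8, 5, -4, -1, -5, -3]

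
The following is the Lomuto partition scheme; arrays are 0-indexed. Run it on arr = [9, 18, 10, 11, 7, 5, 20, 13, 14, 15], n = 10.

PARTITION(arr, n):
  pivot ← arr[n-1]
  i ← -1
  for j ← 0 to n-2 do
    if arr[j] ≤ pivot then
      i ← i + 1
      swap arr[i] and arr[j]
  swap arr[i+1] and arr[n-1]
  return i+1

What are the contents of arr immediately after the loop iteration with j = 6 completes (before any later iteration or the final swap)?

pivot = arr[9] = 15; i = -1
j=0: arr[0]=9 ≤ 15 → i=0, swap arr[0],arr[0] (no change) → [9, 18, 10, 11, 7, 5, 20, 13, 14, 15]
j=1: arr[1]=18 > 15 → no swap
j=2: arr[2]=10 ≤ 15 → i=1, swap arr[1],arr[2] → [9, 10, 18, 11, 7, 5, 20, 13, 14, 15]
j=3: arr[3]=11 ≤ 15 → i=2, swap arr[2],arr[3] → [9, 10, 11, 18, 7, 5, 20, 13, 14, 15]
j=4: arr[4]=7 ≤ 15 → i=3, swap arr[3],arr[4] → [9, 10, 11, 7, 18, 5, 20, 13, 14, 15]
j=5: arr[5]=5 ≤ 15 → i=4, swap arr[4],arr[5] → [9, 10, 11, 7, 5, 18, 20, 13, 14, 15]
j=6: arr[6]=20 > 15 → no swap
(after j=6) arr = [9, 10, 11, 7, 5, 18, 20, 13, 14, 15]

[9, 10, 11, 7, 5, 18, 20, 13, 14, 15]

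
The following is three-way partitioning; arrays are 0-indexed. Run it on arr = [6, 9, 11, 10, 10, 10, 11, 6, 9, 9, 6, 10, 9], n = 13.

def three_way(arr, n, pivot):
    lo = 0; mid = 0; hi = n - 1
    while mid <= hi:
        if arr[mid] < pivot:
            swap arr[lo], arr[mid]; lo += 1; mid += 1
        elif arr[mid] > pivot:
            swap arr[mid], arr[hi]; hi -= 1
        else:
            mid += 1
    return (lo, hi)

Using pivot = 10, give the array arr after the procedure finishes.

pivot = 10; lo=0, mid=0, hi=12
arr[mid]=6<10: swap arr[0],arr[0]; lo=1,mid=1 → [6, 9, 11, 10, 10, 10, 11, 6, 9, 9, 6, 10, 9]
arr[mid]=9<10: swap arr[1],arr[1]; lo=2,mid=2 → [6, 9, 11, 10, 10, 10, 11, 6, 9, 9, 6, 10, 9]
arr[mid]=11>10: swap arr[2],arr[12]; hi=11 → [6, 9, 9, 10, 10, 10, 11, 6, 9, 9, 6, 10, 11]
arr[mid]=9<10: swap arr[2],arr[2]; lo=3,mid=3 → [6, 9, 9, 10, 10, 10, 11, 6, 9, 9, 6, 10, 11]
arr[mid]=10=10: mid=4
arr[mid]=10=10: mid=5
arr[mid]=10=10: mid=6
arr[mid]=11>10: swap arr[6],arr[11]; hi=10 → [6, 9, 9, 10, 10, 10, 10, 6, 9, 9, 6, 11, 11]
arr[mid]=10=10: mid=7
arr[mid]=6<10: swap arr[3],arr[7]; lo=4,mid=8 → [6, 9, 9, 6, 10, 10, 10, 10, 9, 9, 6, 11, 11]
arr[mid]=9<10: swap arr[4],arr[8]; lo=5,mid=9 → [6, 9, 9, 6, 9, 10, 10, 10, 10, 9, 6, 11, 11]
arr[mid]=9<10: swap arr[5],arr[9]; lo=6,mid=10 → [6, 9, 9, 6, 9, 9, 10, 10, 10, 10, 6, 11, 11]
arr[mid]=6<10: swap arr[6],arr[10]; lo=7,mid=11 → [6, 9, 9, 6, 9, 9, 6, 10, 10, 10, 10, 11, 11]
end: lo=7, hi=10; arr = [6, 9, 9, 6, 9, 9, 6, 10, 10, 10, 10, 11, 11]

[6, 9, 9, 6, 9, 9, 6, 10, 10, 10, 10, 11, 11]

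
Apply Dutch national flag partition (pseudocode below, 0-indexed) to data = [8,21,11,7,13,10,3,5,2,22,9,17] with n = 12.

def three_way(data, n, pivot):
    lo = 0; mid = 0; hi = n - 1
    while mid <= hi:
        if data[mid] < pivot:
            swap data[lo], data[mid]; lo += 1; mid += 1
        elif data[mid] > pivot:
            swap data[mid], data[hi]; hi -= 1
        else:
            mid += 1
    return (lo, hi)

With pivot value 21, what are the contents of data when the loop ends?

[8,11,7,13,10,3,5,2,17,9,21,22]

pivot = 21; lo=0, mid=0, hi=11
data[mid]=8<21: swap data[0],data[0]; lo=1,mid=1 → [8,21,11,7,13,10,3,5,2,22,9,17]
data[mid]=21=21: mid=2
data[mid]=11<21: swap data[1],data[2]; lo=2,mid=3 → [8,11,21,7,13,10,3,5,2,22,9,17]
data[mid]=7<21: swap data[2],data[3]; lo=3,mid=4 → [8,11,7,21,13,10,3,5,2,22,9,17]
data[mid]=13<21: swap data[3],data[4]; lo=4,mid=5 → [8,11,7,13,21,10,3,5,2,22,9,17]
data[mid]=10<21: swap data[4],data[5]; lo=5,mid=6 → [8,11,7,13,10,21,3,5,2,22,9,17]
data[mid]=3<21: swap data[5],data[6]; lo=6,mid=7 → [8,11,7,13,10,3,21,5,2,22,9,17]
data[mid]=5<21: swap data[6],data[7]; lo=7,mid=8 → [8,11,7,13,10,3,5,21,2,22,9,17]
data[mid]=2<21: swap data[7],data[8]; lo=8,mid=9 → [8,11,7,13,10,3,5,2,21,22,9,17]
data[mid]=22>21: swap data[9],data[11]; hi=10 → [8,11,7,13,10,3,5,2,21,17,9,22]
data[mid]=17<21: swap data[8],data[9]; lo=9,mid=10 → [8,11,7,13,10,3,5,2,17,21,9,22]
data[mid]=9<21: swap data[9],data[10]; lo=10,mid=11 → [8,11,7,13,10,3,5,2,17,9,21,22]
end: lo=10, hi=10; data = [8,11,7,13,10,3,5,2,17,9,21,22]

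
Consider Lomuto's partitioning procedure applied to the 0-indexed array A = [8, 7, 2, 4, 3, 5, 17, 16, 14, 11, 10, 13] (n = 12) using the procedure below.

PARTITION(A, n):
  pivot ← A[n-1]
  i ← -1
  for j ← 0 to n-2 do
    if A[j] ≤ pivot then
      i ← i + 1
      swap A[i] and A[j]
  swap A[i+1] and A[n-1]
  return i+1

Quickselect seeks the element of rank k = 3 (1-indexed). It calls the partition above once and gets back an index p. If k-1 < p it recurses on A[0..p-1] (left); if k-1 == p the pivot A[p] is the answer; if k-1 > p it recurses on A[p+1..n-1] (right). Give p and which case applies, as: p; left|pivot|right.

pivot = A[11] = 13; i = -1
j=0: A[0]=8 ≤ 13 → i=0, swap A[0],A[0] (no change) → [8, 7, 2, 4, 3, 5, 17, 16, 14, 11, 10, 13]
j=1: A[1]=7 ≤ 13 → i=1, swap A[1],A[1] (no change) → [8, 7, 2, 4, 3, 5, 17, 16, 14, 11, 10, 13]
j=2: A[2]=2 ≤ 13 → i=2, swap A[2],A[2] (no change) → [8, 7, 2, 4, 3, 5, 17, 16, 14, 11, 10, 13]
j=3: A[3]=4 ≤ 13 → i=3, swap A[3],A[3] (no change) → [8, 7, 2, 4, 3, 5, 17, 16, 14, 11, 10, 13]
j=4: A[4]=3 ≤ 13 → i=4, swap A[4],A[4] (no change) → [8, 7, 2, 4, 3, 5, 17, 16, 14, 11, 10, 13]
j=5: A[5]=5 ≤ 13 → i=5, swap A[5],A[5] (no change) → [8, 7, 2, 4, 3, 5, 17, 16, 14, 11, 10, 13]
j=6: A[6]=17 > 13 → no swap
j=7: A[7]=16 > 13 → no swap
j=8: A[8]=14 > 13 → no swap
j=9: A[9]=11 ≤ 13 → i=6, swap A[6],A[9] → [8, 7, 2, 4, 3, 5, 11, 16, 14, 17, 10, 13]
j=10: A[10]=10 ≤ 13 → i=7, swap A[7],A[10] → [8, 7, 2, 4, 3, 5, 11, 10, 14, 17, 16, 13]
final swap A[8],A[11] → [8, 7, 2, 4, 3, 5, 11, 10, 13, 17, 16, 14]; return 8
p = 8; k-1 = 2 < 8 ⇒ left

8; left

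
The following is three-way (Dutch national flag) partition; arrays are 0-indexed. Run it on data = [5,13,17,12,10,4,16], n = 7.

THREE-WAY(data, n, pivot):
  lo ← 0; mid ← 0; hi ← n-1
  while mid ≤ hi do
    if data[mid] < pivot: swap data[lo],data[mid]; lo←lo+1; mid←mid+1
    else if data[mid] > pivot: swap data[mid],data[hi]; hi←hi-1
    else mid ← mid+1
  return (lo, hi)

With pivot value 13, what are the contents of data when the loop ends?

pivot = 13; lo=0, mid=0, hi=6
data[mid]=5<13: swap data[0],data[0]; lo=1,mid=1 → [5,13,17,12,10,4,16]
data[mid]=13=13: mid=2
data[mid]=17>13: swap data[2],data[6]; hi=5 → [5,13,16,12,10,4,17]
data[mid]=16>13: swap data[2],data[5]; hi=4 → [5,13,4,12,10,16,17]
data[mid]=4<13: swap data[1],data[2]; lo=2,mid=3 → [5,4,13,12,10,16,17]
data[mid]=12<13: swap data[2],data[3]; lo=3,mid=4 → [5,4,12,13,10,16,17]
data[mid]=10<13: swap data[3],data[4]; lo=4,mid=5 → [5,4,12,10,13,16,17]
end: lo=4, hi=4; data = [5,4,12,10,13,16,17]

[5,4,12,10,13,16,17]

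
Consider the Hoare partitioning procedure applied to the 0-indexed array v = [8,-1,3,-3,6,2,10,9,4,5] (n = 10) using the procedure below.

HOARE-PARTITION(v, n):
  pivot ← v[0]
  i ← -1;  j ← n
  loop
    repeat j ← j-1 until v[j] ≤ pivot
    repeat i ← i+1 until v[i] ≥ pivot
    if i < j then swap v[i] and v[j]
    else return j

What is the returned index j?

pivot=8
j stops at 9 (5), i stops at 0 (8); swap ⇒ [5,-1,3,-3,6,2,10,9,4,8]
j stops at 8 (4), i stops at 6 (10); swap ⇒ [5,-1,3,-3,6,2,4,9,10,8]
j stops at 6, i stops at 7; i≥j ⇒ return 6. v=[5,-1,3,-3,6,2,4,9,10,8]

6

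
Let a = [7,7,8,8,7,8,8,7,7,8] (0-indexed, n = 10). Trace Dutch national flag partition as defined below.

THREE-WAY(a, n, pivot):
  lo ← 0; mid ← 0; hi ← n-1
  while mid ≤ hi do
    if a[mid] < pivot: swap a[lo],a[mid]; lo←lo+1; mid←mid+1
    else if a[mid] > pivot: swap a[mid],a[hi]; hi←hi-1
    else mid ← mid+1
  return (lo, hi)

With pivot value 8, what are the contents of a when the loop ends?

pivot = 8; lo=0, mid=0, hi=9
a[mid]=7<8: swap a[0],a[0]; lo=1,mid=1 → [7,7,8,8,7,8,8,7,7,8]
a[mid]=7<8: swap a[1],a[1]; lo=2,mid=2 → [7,7,8,8,7,8,8,7,7,8]
a[mid]=8=8: mid=3
a[mid]=8=8: mid=4
a[mid]=7<8: swap a[2],a[4]; lo=3,mid=5 → [7,7,7,8,8,8,8,7,7,8]
a[mid]=8=8: mid=6
a[mid]=8=8: mid=7
a[mid]=7<8: swap a[3],a[7]; lo=4,mid=8 → [7,7,7,7,8,8,8,8,7,8]
a[mid]=7<8: swap a[4],a[8]; lo=5,mid=9 → [7,7,7,7,7,8,8,8,8,8]
a[mid]=8=8: mid=10
end: lo=5, hi=9; a = [7,7,7,7,7,8,8,8,8,8]

[7,7,7,7,7,8,8,8,8,8]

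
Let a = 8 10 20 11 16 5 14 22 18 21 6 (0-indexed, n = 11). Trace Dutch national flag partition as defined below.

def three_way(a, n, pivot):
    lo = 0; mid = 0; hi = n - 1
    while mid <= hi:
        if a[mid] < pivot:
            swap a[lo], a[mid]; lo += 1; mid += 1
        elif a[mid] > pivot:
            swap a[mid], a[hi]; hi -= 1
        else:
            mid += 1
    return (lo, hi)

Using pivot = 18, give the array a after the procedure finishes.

8 10 6 11 16 5 14 18 21 22 20

lo=0 mid=0 hi=10
8<18: swap(0,0), lo=1 mid=1 ⇒ 8 10 20 11 16 5 14 22 18 21 6
10<18: swap(1,1), lo=2 mid=2 ⇒ 8 10 20 11 16 5 14 22 18 21 6
20>18: swap(2,10), hi=9 ⇒ 8 10 6 11 16 5 14 22 18 21 20
6<18: swap(2,2), lo=3 mid=3 ⇒ 8 10 6 11 16 5 14 22 18 21 20
11<18: swap(3,3), lo=4 mid=4 ⇒ 8 10 6 11 16 5 14 22 18 21 20
16<18: swap(4,4), lo=5 mid=5 ⇒ 8 10 6 11 16 5 14 22 18 21 20
5<18: swap(5,5), lo=6 mid=6 ⇒ 8 10 6 11 16 5 14 22 18 21 20
14<18: swap(6,6), lo=7 mid=7 ⇒ 8 10 6 11 16 5 14 22 18 21 20
22>18: swap(7,9), hi=8 ⇒ 8 10 6 11 16 5 14 21 18 22 20
21>18: swap(7,8), hi=7 ⇒ 8 10 6 11 16 5 14 18 21 22 20
18=18: mid=8
done. lo=7 hi=7; a=8 10 6 11 16 5 14 18 21 22 20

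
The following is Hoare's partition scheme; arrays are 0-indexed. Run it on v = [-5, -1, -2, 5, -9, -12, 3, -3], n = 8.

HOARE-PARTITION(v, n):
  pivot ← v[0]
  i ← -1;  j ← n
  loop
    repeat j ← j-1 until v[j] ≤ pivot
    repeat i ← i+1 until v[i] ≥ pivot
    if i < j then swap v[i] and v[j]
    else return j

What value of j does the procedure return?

1

pivot = v[0] = -5; i = -1, j = 8
j→5 (v[5]=-12≤-5), i→0 (v[0]=-5≥-5); i<j, swap → [-12, -1, -2, 5, -9, -5, 3, -3]
j→4 (v[4]=-9≤-5), i→1 (v[1]=-1≥-5); i<j, swap → [-12, -9, -2, 5, -1, -5, 3, -3]
j→1, i→2; i≥j, return j=1. v = [-12, -9, -2, 5, -1, -5, 3, -3]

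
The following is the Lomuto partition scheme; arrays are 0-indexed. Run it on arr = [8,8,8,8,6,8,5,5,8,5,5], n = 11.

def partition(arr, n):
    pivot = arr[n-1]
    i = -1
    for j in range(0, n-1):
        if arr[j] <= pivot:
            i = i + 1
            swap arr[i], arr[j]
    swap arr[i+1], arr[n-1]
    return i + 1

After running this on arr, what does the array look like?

[5,5,5,5,6,8,8,8,8,8,8]

pivot=5, i=-1
j=0: 8>5, skip
j=1: 8>5, skip
j=2: 8>5, skip
j=3: 8>5, skip
j=4: 6>5, skip
j=5: 8>5, skip
j=6: 5≤5, i=0, swap(0,6) ⇒ [5,8,8,8,6,8,8,5,8,5,5]
j=7: 5≤5, i=1, swap(1,7) ⇒ [5,5,8,8,6,8,8,8,8,5,5]
j=8: 8>5, skip
j=9: 5≤5, i=2, swap(2,9) ⇒ [5,5,5,8,6,8,8,8,8,8,5]
swap(3,10) ⇒ [5,5,5,5,6,8,8,8,8,8,8]; return 3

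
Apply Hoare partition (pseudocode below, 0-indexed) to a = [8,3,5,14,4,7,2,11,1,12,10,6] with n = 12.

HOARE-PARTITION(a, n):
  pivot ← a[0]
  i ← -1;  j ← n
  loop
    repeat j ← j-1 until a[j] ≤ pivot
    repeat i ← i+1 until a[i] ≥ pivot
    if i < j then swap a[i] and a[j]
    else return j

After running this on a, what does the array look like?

[6,3,5,1,4,7,2,11,14,12,10,8]

pivot = a[0] = 8; i = -1, j = 12
j→11 (a[11]=6≤8), i→0 (a[0]=8≥8); i<j, swap → [6,3,5,14,4,7,2,11,1,12,10,8]
j→8 (a[8]=1≤8), i→3 (a[3]=14≥8); i<j, swap → [6,3,5,1,4,7,2,11,14,12,10,8]
j→6, i→7; i≥j, return j=6. a = [6,3,5,1,4,7,2,11,14,12,10,8]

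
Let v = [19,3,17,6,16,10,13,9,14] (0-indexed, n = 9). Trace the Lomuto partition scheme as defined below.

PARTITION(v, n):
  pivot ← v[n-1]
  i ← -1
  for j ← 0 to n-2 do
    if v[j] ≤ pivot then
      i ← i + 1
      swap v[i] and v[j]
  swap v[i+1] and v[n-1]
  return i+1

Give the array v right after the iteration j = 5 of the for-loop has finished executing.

[3,6,10,19,16,17,13,9,14]

pivot=14, i=-1
j=0: 19>14, skip
j=1: 3≤14, i=0, swap(0,1) ⇒ [3,19,17,6,16,10,13,9,14]
j=2: 17>14, skip
j=3: 6≤14, i=1, swap(1,3) ⇒ [3,6,17,19,16,10,13,9,14]
j=4: 16>14, skip
j=5: 10≤14, i=2, swap(2,5) ⇒ [3,6,10,19,16,17,13,9,14]
(after j=5) v = [3,6,10,19,16,17,13,9,14]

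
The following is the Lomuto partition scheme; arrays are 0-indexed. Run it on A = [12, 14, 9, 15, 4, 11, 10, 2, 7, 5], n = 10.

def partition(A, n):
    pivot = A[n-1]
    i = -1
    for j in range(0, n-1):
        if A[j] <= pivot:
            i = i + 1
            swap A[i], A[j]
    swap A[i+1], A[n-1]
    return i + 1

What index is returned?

pivot=5, i=-1
j=0: 12>5, skip
j=1: 14>5, skip
j=2: 9>5, skip
j=3: 15>5, skip
j=4: 4≤5, i=0, swap(0,4) ⇒ [4, 14, 9, 15, 12, 11, 10, 2, 7, 5]
j=5: 11>5, skip
j=6: 10>5, skip
j=7: 2≤5, i=1, swap(1,7) ⇒ [4, 2, 9, 15, 12, 11, 10, 14, 7, 5]
j=8: 7>5, skip
swap(2,9) ⇒ [4, 2, 5, 15, 12, 11, 10, 14, 7, 9]; return 2

2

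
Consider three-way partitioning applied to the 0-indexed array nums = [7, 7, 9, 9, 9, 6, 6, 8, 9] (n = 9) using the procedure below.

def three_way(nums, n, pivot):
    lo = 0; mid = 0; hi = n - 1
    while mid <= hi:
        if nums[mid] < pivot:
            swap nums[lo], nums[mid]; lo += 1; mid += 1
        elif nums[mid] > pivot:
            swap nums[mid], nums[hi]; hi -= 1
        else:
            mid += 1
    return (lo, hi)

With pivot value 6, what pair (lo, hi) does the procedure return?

pivot = 6; lo=0, mid=0, hi=8
nums[mid]=7>6: swap nums[0],nums[8]; hi=7 → [9, 7, 9, 9, 9, 6, 6, 8, 7]
nums[mid]=9>6: swap nums[0],nums[7]; hi=6 → [8, 7, 9, 9, 9, 6, 6, 9, 7]
nums[mid]=8>6: swap nums[0],nums[6]; hi=5 → [6, 7, 9, 9, 9, 6, 8, 9, 7]
nums[mid]=6=6: mid=1
nums[mid]=7>6: swap nums[1],nums[5]; hi=4 → [6, 6, 9, 9, 9, 7, 8, 9, 7]
nums[mid]=6=6: mid=2
nums[mid]=9>6: swap nums[2],nums[4]; hi=3 → [6, 6, 9, 9, 9, 7, 8, 9, 7]
nums[mid]=9>6: swap nums[2],nums[3]; hi=2 → [6, 6, 9, 9, 9, 7, 8, 9, 7]
nums[mid]=9>6: swap nums[2],nums[2]; hi=1 → [6, 6, 9, 9, 9, 7, 8, 9, 7]
end: lo=0, hi=1; nums = [6, 6, 9, 9, 9, 7, 8, 9, 7]

(0, 1)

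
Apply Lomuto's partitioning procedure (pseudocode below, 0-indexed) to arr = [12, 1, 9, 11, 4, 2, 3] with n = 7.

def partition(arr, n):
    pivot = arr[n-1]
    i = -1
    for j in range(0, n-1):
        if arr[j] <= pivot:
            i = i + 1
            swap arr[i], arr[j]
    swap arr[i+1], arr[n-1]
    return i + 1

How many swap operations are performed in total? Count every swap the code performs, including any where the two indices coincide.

pivot = arr[6] = 3; i = -1
j=0: arr[0]=12 > 3 → no swap
j=1: arr[1]=1 ≤ 3 → i=0, swap arr[0],arr[1] → [1, 12, 9, 11, 4, 2, 3]
j=2: arr[2]=9 > 3 → no swap
j=3: arr[3]=11 > 3 → no swap
j=4: arr[4]=4 > 3 → no swap
j=5: arr[5]=2 ≤ 3 → i=1, swap arr[1],arr[5] → [1, 2, 9, 11, 4, 12, 3]
final swap arr[2],arr[6] → [1, 2, 3, 11, 4, 12, 9]; return 2

3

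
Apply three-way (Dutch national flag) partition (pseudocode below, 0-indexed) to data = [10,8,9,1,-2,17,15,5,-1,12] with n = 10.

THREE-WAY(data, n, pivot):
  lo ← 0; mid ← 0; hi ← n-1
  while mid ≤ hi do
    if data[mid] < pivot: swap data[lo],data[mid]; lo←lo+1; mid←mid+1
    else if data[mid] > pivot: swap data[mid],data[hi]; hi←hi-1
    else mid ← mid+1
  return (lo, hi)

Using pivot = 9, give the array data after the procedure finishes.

pivot = 9; lo=0, mid=0, hi=9
data[mid]=10>9: swap data[0],data[9]; hi=8 → [12,8,9,1,-2,17,15,5,-1,10]
data[mid]=12>9: swap data[0],data[8]; hi=7 → [-1,8,9,1,-2,17,15,5,12,10]
data[mid]=-1<9: swap data[0],data[0]; lo=1,mid=1 → [-1,8,9,1,-2,17,15,5,12,10]
data[mid]=8<9: swap data[1],data[1]; lo=2,mid=2 → [-1,8,9,1,-2,17,15,5,12,10]
data[mid]=9=9: mid=3
data[mid]=1<9: swap data[2],data[3]; lo=3,mid=4 → [-1,8,1,9,-2,17,15,5,12,10]
data[mid]=-2<9: swap data[3],data[4]; lo=4,mid=5 → [-1,8,1,-2,9,17,15,5,12,10]
data[mid]=17>9: swap data[5],data[7]; hi=6 → [-1,8,1,-2,9,5,15,17,12,10]
data[mid]=5<9: swap data[4],data[5]; lo=5,mid=6 → [-1,8,1,-2,5,9,15,17,12,10]
data[mid]=15>9: swap data[6],data[6]; hi=5 → [-1,8,1,-2,5,9,15,17,12,10]
end: lo=5, hi=5; data = [-1,8,1,-2,5,9,15,17,12,10]

[-1,8,1,-2,5,9,15,17,12,10]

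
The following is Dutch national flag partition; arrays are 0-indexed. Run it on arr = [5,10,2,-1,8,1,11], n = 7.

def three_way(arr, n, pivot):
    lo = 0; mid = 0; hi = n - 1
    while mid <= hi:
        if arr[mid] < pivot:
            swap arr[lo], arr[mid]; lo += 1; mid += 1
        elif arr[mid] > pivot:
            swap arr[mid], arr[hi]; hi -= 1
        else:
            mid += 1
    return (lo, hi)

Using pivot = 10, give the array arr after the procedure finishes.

lo=0 mid=0 hi=6
5<10: swap(0,0), lo=1 mid=1 ⇒ [5,10,2,-1,8,1,11]
10=10: mid=2
2<10: swap(1,2), lo=2 mid=3 ⇒ [5,2,10,-1,8,1,11]
-1<10: swap(2,3), lo=3 mid=4 ⇒ [5,2,-1,10,8,1,11]
8<10: swap(3,4), lo=4 mid=5 ⇒ [5,2,-1,8,10,1,11]
1<10: swap(4,5), lo=5 mid=6 ⇒ [5,2,-1,8,1,10,11]
11>10: swap(6,6), hi=5 ⇒ [5,2,-1,8,1,10,11]
done. lo=5 hi=5; arr=[5,2,-1,8,1,10,11]

[5,2,-1,8,1,10,11]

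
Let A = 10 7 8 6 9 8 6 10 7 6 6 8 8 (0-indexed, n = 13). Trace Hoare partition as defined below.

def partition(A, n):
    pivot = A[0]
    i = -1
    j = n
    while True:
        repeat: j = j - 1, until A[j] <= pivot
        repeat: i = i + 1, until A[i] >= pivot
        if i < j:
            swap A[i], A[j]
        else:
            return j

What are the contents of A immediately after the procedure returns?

8 7 8 6 9 8 6 8 7 6 6 10 10

pivot = A[0] = 10; i = -1, j = 13
j→12 (A[12]=8≤10), i→0 (A[0]=10≥10); i<j, swap → 8 7 8 6 9 8 6 10 7 6 6 8 10
j→11 (A[11]=8≤10), i→7 (A[7]=10≥10); i<j, swap → 8 7 8 6 9 8 6 8 7 6 6 10 10
j→10, i→11; i≥j, return j=10. A = 8 7 8 6 9 8 6 8 7 6 6 10 10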